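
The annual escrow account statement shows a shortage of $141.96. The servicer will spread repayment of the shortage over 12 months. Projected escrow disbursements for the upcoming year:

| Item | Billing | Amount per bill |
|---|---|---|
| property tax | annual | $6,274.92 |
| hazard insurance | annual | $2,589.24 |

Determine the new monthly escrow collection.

$750.51

Property tax: $6,274.92 per year
Hazard insurance: $2,589.24 per year
Combined annual = $6,274.92 + $2,589.24 = $8,864.16
Per month = $8,864.16 / 12 = $738.68
Monthly shortage recovery: $141.96 ÷ 12 = $11.83
Adjusted monthly = $738.68 + $11.83 = $750.51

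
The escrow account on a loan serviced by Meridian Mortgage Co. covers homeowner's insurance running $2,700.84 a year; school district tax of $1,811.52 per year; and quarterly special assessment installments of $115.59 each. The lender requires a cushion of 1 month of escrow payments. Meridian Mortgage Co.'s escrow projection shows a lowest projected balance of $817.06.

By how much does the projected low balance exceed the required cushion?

$402.50

Homeowner's insurance — $2,700.84
School district tax — $1,811.52
Special assessment — $115.59 × 4 = $462.36
Annual escrow total = $2,700.84 + $1,811.52 + $462.36 = $4,974.72
Monthly = $4,974.72 ÷ 12 = $414.56
Required reserve = 1 × $414.56 = $414.56
Excess over cushion: $817.06 − $414.56 = $402.50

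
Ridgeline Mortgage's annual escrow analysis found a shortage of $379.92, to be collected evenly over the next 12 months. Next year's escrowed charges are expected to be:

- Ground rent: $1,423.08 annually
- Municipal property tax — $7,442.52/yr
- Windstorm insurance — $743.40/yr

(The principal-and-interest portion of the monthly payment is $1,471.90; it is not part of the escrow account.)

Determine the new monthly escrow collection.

Ground rent — $1,423.08 annually
Municipal property tax — $7,442.52 annually
Windstorm insurance — $743.40 annually
Yearly total = $1,423.08 + $7,442.52 + $743.40 = $9,609.00
Monthly escrow = $9,609.00 ÷ 12 = $800.75
Shortage spread = $379.92 / 12 = $31.66/mo
Adjusted monthly = $800.75 + $31.66 = $832.41

$832.41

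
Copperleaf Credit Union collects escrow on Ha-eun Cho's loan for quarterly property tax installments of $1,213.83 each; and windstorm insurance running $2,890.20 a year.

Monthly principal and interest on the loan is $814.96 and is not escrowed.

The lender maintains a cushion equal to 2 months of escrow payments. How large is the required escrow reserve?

$1,290.92

Property tax = $1,213.83 × 4 = $4,855.32 per year
Windstorm insurance = $2,890.20 per year
Yearly total = $4,855.32 + $2,890.20 = $7,745.52
Base monthly escrow = $7,745.52 ÷ 12 = $645.46
Reserve = 2 × $645.46 = $1,290.92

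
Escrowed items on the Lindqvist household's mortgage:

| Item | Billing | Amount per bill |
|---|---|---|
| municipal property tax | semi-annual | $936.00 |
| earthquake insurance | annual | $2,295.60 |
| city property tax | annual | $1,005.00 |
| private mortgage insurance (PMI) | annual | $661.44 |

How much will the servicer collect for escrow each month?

$486.17

Municipal property tax — $936.00 × 2 = $1,872.00
Earthquake insurance — $2,295.60
City property tax — $1,005.00
Private mortgage insurance (PMI) — $661.44
Annual escrow total = $5,834.04
Monthly escrow = $5,834.04 ÷ 12 = $486.17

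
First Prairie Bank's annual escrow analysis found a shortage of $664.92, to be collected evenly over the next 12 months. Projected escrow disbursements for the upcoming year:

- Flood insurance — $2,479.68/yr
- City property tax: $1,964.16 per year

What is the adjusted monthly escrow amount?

Flood insurance — $2,479.68/yr
City property tax — $1,964.16/yr
Annual escrow total = $2,479.68 + $1,964.16 = $4,443.84
Monthly = $4,443.84 / 12 = $370.32
Monthly shortage recovery: $664.92 / 12 = $55.41
New monthly escrow = $370.32 + $55.41 = $425.73

$425.73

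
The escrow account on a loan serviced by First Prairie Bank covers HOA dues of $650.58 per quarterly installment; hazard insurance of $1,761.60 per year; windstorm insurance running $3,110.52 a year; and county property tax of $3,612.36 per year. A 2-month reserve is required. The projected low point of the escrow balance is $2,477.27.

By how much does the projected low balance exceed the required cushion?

HOA dues: $650.58 × 4 = $2,602.32 per year
Hazard insurance: $1,761.60 per year
Windstorm insurance: $3,110.52 per year
County property tax: $3,612.36 per year
Total per year = $11,086.80
Base monthly escrow = $11,086.80 / 12 = $923.90
Required reserve = 2 × $923.90 = $1,847.80
Excess over cushion: $2,477.27 − $1,847.80 = $629.47

$629.47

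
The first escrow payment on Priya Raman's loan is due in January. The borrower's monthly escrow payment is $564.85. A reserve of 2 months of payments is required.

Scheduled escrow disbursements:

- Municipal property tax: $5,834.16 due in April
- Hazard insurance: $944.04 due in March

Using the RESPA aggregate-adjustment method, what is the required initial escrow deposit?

$5,648.50

Cushion = 2 × $564.85 = $1,129.70
Trial balance (start $0, +$564.85 each month, − disbursements):
  Jan: +$564.85 → $564.85
  Feb: +$564.85 → $1,129.70
  Mar: +$564.85 − $944.04 → $750.51
  Apr: +$564.85 − $5,834.16 → -$4,518.80
  May: +$564.85 → -$3,953.95
  Jun: +$564.85 → -$3,389.10
  Jul: +$564.85 → -$2,824.25
  Aug: +$564.85 → -$2,259.40
  Sep: +$564.85 → -$1,694.55
  Oct: +$564.85 → -$1,129.70
  Nov: +$564.85 → -$564.85
  Dec: +$564.85 → $0.00
Lowest trial balance = -$4,518.80 (Apr)
Initial deposit = cushion − low point = $1,129.70 − (-$4,518.80) = $5,648.50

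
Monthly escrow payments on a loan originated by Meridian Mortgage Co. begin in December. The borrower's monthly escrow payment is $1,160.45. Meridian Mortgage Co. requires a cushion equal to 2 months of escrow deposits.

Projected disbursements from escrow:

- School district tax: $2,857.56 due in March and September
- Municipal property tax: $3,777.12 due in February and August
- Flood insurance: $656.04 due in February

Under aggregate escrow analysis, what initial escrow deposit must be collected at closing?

$4,969.82

Cushion = 2 × $1,160.45 = $2,320.90
Trial balance (start $0, +$1,160.45 each month, − disbursements):
  Dec: +$1,160.45 → $1,160.45
  Jan: +$1,160.45 → $2,320.90
  Feb: +$1,160.45 − $4,433.16 → -$951.81
  Mar: +$1,160.45 − $2,857.56 → -$2,648.92
  Apr: +$1,160.45 → -$1,488.47
  May: +$1,160.45 → -$328.02
  Jun: +$1,160.45 → $832.43
  Jul: +$1,160.45 → $1,992.88
  Aug: +$1,160.45 − $3,777.12 → -$623.79
  Sep: +$1,160.45 − $2,857.56 → -$2,320.90
  Oct: +$1,160.45 → -$1,160.45
  Nov: +$1,160.45 → $0.00
Lowest trial balance = -$2,648.92 (Mar)
Initial deposit = cushion − low point = $2,320.90 − (-$2,648.92) = $4,969.82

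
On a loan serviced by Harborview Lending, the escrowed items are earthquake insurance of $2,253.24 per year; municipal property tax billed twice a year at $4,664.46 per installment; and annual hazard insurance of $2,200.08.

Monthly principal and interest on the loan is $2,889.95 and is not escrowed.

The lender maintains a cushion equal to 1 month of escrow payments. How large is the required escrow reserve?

$1,148.52

Earthquake insurance: $2,253.24 per year
Municipal property tax: $4,664.46 × 2 = $9,328.92 per year
Hazard insurance: $2,200.08 per year
Total per year = $2,253.24 + $9,328.92 + $2,200.08 = $13,782.24
Base monthly escrow = $13,782.24 ÷ 12 = $1,148.52
Cushion = 1 × $1,148.52 = $1,148.52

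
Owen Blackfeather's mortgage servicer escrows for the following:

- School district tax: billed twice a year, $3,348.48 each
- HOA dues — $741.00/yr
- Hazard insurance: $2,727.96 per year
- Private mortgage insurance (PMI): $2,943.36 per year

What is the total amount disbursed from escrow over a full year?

School district tax = $3,348.48 × 2 = $6,696.96 per year
HOA dues = $741.00 per year
Hazard insurance = $2,727.96 per year
Private mortgage insurance (PMI) = $2,943.36 per year
Combined annual = $6,696.96 + $741.00 + $2,727.96 + $2,943.36 = $13,109.28

$13,109.28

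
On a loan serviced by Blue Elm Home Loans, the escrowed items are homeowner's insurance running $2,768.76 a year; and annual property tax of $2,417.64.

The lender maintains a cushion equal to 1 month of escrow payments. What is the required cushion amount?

Homeowner's insurance — $2,768.76 per year
Property tax — $2,417.64 per year
Combined annual = $5,186.40
Per month = $5,186.40 ÷ 12 = $432.20
Cushion = 1 × $432.20 = $432.20

$432.20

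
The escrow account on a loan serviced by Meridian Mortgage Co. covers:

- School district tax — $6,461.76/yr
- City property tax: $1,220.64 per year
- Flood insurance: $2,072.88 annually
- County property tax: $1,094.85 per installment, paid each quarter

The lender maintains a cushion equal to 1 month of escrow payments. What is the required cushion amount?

School district tax: $6,461.76/yr
City property tax: $1,220.64/yr
Flood insurance: $2,072.88/yr
County property tax: $1,094.85 × 4 = $4,379.40/yr
Annual escrow total = $14,134.68
Base monthly escrow = $14,134.68 ÷ 12 = $1,177.89
Required cushion = 1 × $1,177.89 = $1,177.89

$1,177.89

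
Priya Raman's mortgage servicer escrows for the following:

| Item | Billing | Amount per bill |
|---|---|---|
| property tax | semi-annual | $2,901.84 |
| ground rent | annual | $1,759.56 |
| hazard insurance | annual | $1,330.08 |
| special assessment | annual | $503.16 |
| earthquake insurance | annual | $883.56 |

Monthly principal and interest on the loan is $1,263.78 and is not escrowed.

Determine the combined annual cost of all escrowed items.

$10,280.04

Property tax: $2,901.84 × 2 = $5,803.68
Ground rent: $1,759.56
Hazard insurance: $1,330.08
Special assessment: $503.16
Earthquake insurance: $883.56
Yearly total = $10,280.04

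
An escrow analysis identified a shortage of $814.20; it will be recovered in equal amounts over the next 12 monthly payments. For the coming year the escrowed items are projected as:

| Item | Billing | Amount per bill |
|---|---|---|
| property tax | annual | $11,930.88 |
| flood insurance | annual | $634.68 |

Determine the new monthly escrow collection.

Property tax: $11,930.88/yr
Flood insurance: $634.68/yr
Combined annual = $12,565.56
Base monthly escrow = $12,565.56 ÷ 12 = $1,047.13
Shortage spread = $814.20 / 12 = $67.85/mo
Adjusted monthly = $1,047.13 + $67.85 = $1,114.98

$1,114.98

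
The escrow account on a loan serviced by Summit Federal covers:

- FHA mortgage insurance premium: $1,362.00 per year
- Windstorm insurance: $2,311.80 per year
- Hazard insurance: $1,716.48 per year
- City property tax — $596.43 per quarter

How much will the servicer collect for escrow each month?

FHA mortgage insurance premium: $1,362.00 annually
Windstorm insurance: $2,311.80 annually
Hazard insurance: $1,716.48 annually
City property tax: $596.43 × 4 = $2,385.72 annually
Total per year = $7,776.00
Per month = $7,776.00 ÷ 12 = $648.00

$648.00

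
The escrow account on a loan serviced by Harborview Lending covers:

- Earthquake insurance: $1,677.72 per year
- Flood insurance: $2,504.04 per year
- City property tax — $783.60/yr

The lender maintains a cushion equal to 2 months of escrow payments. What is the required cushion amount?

$827.56

Earthquake insurance — $1,677.72/yr
Flood insurance — $2,504.04/yr
City property tax — $783.60/yr
Total annual escrow = $1,677.72 + $2,504.04 + $783.60 = $4,965.36
Per month = $4,965.36 ÷ 12 = $413.78
Required cushion = 2 × $413.78 = $827.56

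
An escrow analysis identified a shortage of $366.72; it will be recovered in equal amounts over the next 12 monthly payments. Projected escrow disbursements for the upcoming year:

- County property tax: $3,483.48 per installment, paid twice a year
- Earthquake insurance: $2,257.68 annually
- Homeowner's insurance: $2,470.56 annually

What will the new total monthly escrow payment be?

County property tax — $3,483.48 × 2 = $6,966.96 per year
Earthquake insurance — $2,257.68 per year
Homeowner's insurance — $2,470.56 per year
Total per year = $6,966.96 + $2,257.68 + $2,470.56 = $11,695.20
Monthly = $11,695.20 ÷ 12 = $974.60
Shortage per month = $366.72 ÷ 12 = $30.56
Adjusted monthly = $974.60 + $30.56 = $1,005.16

$1,005.16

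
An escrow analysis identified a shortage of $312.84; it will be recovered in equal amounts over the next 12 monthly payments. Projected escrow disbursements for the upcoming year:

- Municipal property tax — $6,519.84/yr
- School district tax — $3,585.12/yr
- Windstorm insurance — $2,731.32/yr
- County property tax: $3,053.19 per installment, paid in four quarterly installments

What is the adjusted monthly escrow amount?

Municipal property tax: $6,519.84/yr
School district tax: $3,585.12/yr
Windstorm insurance: $2,731.32/yr
County property tax: $3,053.19 × 4 = $12,212.76/yr
Total annual escrow = $6,519.84 + $3,585.12 + $2,731.32 + $12,212.76 = $25,049.04
Monthly escrow = $25,049.04 ÷ 12 = $2,087.42
Shortage per month = $312.84 / 12 = $26.07
New monthly escrow = $2,087.42 + $26.07 = $2,113.49

$2,113.49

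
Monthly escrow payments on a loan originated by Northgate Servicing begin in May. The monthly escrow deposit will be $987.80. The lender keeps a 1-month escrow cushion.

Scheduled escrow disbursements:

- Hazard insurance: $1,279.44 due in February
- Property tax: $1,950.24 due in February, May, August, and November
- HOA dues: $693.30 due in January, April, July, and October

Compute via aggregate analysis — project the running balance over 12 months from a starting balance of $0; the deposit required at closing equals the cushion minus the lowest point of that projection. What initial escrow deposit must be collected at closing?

Cushion = 1 × $987.80 = $987.80
Trial balance (start $0, +$987.80 each month, − disbursements):
  May: +$987.80 − $1,950.24 → -$962.44
  Jun: +$987.80 → $25.36
  Jul: +$987.80 − $693.30 → $319.86
  Aug: +$987.80 − $1,950.24 → -$642.58
  Sep: +$987.80 → $345.22
  Oct: +$987.80 − $693.30 → $639.72
  Nov: +$987.80 − $1,950.24 → -$322.72
  Dec: +$987.80 → $665.08
  Jan: +$987.80 − $693.30 → $959.58
  Feb: +$987.80 − $3,229.68 → -$1,282.30
  Mar: +$987.80 → -$294.50
  Apr: +$987.80 − $693.30 → $0.00
Lowest trial balance = -$1,282.30 (Feb)
Initial deposit = cushion − low point = $987.80 − (-$1,282.30) = $2,270.10

$2,270.10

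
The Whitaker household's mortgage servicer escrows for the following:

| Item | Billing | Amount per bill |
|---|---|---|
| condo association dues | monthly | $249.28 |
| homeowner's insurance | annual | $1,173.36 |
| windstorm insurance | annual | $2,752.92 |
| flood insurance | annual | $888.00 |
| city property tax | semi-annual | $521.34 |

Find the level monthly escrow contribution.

Condo association dues = $249.28 × 12 = $2,991.36 annually
Homeowner's insurance = $1,173.36 annually
Windstorm insurance = $2,752.92 annually
Flood insurance = $888.00 annually
City property tax = $521.34 × 2 = $1,042.68 annually
Yearly total = $8,848.32
Monthly = $8,848.32 / 12 = $737.36

$737.36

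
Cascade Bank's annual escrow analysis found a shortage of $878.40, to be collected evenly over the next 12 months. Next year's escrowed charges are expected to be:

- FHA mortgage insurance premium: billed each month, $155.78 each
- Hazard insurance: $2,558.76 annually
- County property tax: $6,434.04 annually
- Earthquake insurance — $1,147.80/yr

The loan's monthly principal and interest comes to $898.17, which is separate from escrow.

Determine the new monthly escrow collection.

FHA mortgage insurance premium — $155.78 × 12 = $1,869.36 annually
Hazard insurance — $2,558.76 annually
County property tax — $6,434.04 annually
Earthquake insurance — $1,147.80 annually
Combined annual = $1,869.36 + $2,558.76 + $6,434.04 + $1,147.80 = $12,009.96
Monthly = $12,009.96 / 12 = $1,000.83
Monthly shortage recovery: $878.40 ÷ 12 = $73.20
New monthly escrow = $1,000.83 + $73.20 = $1,074.03

$1,074.03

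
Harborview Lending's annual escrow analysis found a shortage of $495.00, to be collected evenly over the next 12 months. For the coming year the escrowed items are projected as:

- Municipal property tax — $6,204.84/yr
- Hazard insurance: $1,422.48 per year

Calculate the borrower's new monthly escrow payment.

Municipal property tax — $6,204.84/yr
Hazard insurance — $1,422.48/yr
Total annual escrow = $6,204.84 + $1,422.48 = $7,627.32
Base monthly escrow = $7,627.32 / 12 = $635.61
Shortage spread = $495.00 ÷ 12 = $41.25/mo
New monthly escrow = $635.61 + $41.25 = $676.86

$676.86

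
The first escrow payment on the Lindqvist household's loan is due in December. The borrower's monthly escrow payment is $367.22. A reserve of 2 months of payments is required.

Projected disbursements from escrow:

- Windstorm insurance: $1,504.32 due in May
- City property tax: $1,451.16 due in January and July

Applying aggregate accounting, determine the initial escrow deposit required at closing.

Cushion = 2 × $367.22 = $734.44
Trial balance (start $0, +$367.22 each month, − disbursements):
  Dec: +$367.22 → $367.22
  Jan: +$367.22 − $1,451.16 → -$716.72
  Feb: +$367.22 → -$349.50
  Mar: +$367.22 → $17.72
  Apr: +$367.22 → $384.94
  May: +$367.22 − $1,504.32 → -$752.16
  Jun: +$367.22 → -$384.94
  Jul: +$367.22 − $1,451.16 → -$1,468.88
  Aug: +$367.22 → -$1,101.66
  Sep: +$367.22 → -$734.44
  Oct: +$367.22 → -$367.22
  Nov: +$367.22 → $0.00
Lowest trial balance = -$1,468.88 (Jul)
Initial deposit = cushion − low point = $734.44 − (-$1,468.88) = $2,203.32

$2,203.32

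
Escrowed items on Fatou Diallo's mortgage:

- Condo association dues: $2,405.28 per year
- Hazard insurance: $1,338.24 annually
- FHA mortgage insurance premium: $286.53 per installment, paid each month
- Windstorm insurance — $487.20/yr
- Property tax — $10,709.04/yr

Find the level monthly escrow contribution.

Condo association dues — $2,405.28/yr
Hazard insurance — $1,338.24/yr
FHA mortgage insurance premium — $286.53 × 12 = $3,438.36/yr
Windstorm insurance — $487.20/yr
Property tax — $10,709.04/yr
Annual escrow total = $2,405.28 + $1,338.24 + $3,438.36 + $487.20 + $10,709.04 = $18,378.12
Base monthly escrow = $18,378.12 / 12 = $1,531.51

$1,531.51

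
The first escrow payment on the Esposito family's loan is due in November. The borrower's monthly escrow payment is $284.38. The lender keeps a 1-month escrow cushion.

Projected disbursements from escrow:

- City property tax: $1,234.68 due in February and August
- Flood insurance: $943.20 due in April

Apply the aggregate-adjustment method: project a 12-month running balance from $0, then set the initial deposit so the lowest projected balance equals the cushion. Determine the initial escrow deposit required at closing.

Cushion = 1 × $284.38 = $284.38
Trial balance (start $0, +$284.38 each month, − disbursements):
  Nov: +$284.38 → $284.38
  Dec: +$284.38 → $568.76
  Jan: +$284.38 → $853.14
  Feb: +$284.38 − $1,234.68 → -$97.16
  Mar: +$284.38 → $187.22
  Apr: +$284.38 − $943.20 → -$471.60
  May: +$284.38 → -$187.22
  Jun: +$284.38 → $97.16
  Jul: +$284.38 → $381.54
  Aug: +$284.38 − $1,234.68 → -$568.76
  Sep: +$284.38 → -$284.38
  Oct: +$284.38 → $0.00
Lowest trial balance = -$568.76 (Aug)
Initial deposit = cushion − low point = $284.38 − (-$568.76) = $853.14

$853.14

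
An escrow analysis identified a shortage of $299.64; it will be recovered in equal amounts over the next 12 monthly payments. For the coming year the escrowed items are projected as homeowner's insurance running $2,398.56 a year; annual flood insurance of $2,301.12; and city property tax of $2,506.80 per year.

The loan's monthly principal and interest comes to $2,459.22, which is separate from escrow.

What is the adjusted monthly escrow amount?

Homeowner's insurance: $2,398.56 annually
Flood insurance: $2,301.12 annually
City property tax: $2,506.80 annually
Yearly total = $2,398.56 + $2,301.12 + $2,506.80 = $7,206.48
Monthly = $7,206.48 ÷ 12 = $600.54
Shortage per month = $299.64 ÷ 12 = $24.97
Adjusted monthly = $600.54 + $24.97 = $625.51

$625.51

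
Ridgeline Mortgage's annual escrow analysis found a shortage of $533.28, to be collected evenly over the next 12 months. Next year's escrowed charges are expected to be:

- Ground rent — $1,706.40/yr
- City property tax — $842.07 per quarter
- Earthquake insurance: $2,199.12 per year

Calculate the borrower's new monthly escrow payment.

$650.59

Ground rent — $1,706.40 per year
City property tax — $842.07 × 4 = $3,368.28 per year
Earthquake insurance — $2,199.12 per year
Total annual escrow = $7,273.80
Monthly = $7,273.80 ÷ 12 = $606.15
Monthly shortage recovery: $533.28 / 12 = $44.44
New monthly escrow = $606.15 + $44.44 = $650.59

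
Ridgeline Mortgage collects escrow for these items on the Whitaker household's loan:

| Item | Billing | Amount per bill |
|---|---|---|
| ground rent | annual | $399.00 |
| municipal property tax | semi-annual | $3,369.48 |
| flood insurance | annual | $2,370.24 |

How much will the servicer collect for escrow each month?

$792.35

Ground rent: $399.00/yr
Municipal property tax: $3,369.48 × 2 = $6,738.96/yr
Flood insurance: $2,370.24/yr
Annual escrow total = $9,508.20
Monthly escrow = $9,508.20 / 12 = $792.35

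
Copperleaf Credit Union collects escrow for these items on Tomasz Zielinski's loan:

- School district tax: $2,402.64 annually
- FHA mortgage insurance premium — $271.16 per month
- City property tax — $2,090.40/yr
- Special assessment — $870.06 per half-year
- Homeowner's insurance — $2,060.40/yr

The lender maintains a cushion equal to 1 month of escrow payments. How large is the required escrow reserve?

School district tax: $2,402.64/yr
FHA mortgage insurance premium: $271.16 × 12 = $3,253.92/yr
City property tax: $2,090.40/yr
Special assessment: $870.06 × 2 = $1,740.12/yr
Homeowner's insurance: $2,060.40/yr
Annual escrow total = $11,547.48
Base monthly escrow = $11,547.48 / 12 = $962.29
Required cushion = 1 × $962.29 = $962.29

$962.29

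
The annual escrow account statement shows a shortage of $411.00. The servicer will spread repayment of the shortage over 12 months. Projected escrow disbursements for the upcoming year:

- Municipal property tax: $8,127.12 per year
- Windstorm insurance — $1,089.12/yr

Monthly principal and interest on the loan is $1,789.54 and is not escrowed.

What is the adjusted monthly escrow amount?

$802.27

Municipal property tax: $8,127.12/yr
Windstorm insurance: $1,089.12/yr
Yearly total = $8,127.12 + $1,089.12 = $9,216.24
Base monthly escrow = $9,216.24 ÷ 12 = $768.02
Monthly shortage recovery: $411.00 ÷ 12 = $34.25
Adjusted monthly = $768.02 + $34.25 = $802.27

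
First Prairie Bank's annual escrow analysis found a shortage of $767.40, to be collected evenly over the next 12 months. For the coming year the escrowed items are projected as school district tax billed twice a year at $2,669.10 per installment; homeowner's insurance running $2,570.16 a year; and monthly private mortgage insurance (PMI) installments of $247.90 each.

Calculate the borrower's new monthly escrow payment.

School district tax: $2,669.10 × 2 = $5,338.20 per year
Homeowner's insurance: $2,570.16 per year
Private mortgage insurance (PMI): $247.90 × 12 = $2,974.80 per year
Yearly total = $10,883.16
Monthly = $10,883.16 ÷ 12 = $906.93
Shortage spread = $767.40 / 12 = $63.95/mo
Adjusted monthly = $906.93 + $63.95 = $970.88

$970.88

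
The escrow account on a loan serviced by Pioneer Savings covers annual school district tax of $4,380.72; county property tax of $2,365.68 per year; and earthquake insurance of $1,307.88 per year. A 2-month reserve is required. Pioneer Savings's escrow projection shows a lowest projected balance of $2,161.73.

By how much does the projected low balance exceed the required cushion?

$819.35

School district tax = $4,380.72
County property tax = $2,365.68
Earthquake insurance = $1,307.88
Total annual escrow = $8,054.28
Monthly = $8,054.28 / 12 = $671.19
Required reserve = 2 × $671.19 = $1,342.38
Surplus = $2,161.73 − $1,342.38 = $819.35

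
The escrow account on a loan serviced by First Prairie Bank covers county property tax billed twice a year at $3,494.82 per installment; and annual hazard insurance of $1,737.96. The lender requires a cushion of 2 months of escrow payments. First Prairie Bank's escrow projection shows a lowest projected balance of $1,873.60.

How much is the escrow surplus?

$419.00

County property tax: $3,494.82 × 2 = $6,989.64
Hazard insurance: $1,737.96
Annual escrow total = $8,727.60
Base monthly escrow = $8,727.60 ÷ 12 = $727.30
Required reserve = 2 × $727.30 = $1,454.60
Excess over cushion: $1,873.60 − $1,454.60 = $419.00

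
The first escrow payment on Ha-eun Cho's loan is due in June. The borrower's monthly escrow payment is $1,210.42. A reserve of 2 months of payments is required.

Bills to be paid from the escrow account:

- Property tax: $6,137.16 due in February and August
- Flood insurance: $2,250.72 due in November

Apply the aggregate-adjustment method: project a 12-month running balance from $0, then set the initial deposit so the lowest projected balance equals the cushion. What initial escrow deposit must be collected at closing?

$6,052.10

Cushion = 2 × $1,210.42 = $2,420.84
Trial balance (start $0, +$1,210.42 each month, − disbursements):
  Jun: +$1,210.42 → $1,210.42
  Jul: +$1,210.42 → $2,420.84
  Aug: +$1,210.42 − $6,137.16 → -$2,505.90
  Sep: +$1,210.42 → -$1,295.48
  Oct: +$1,210.42 → -$85.06
  Nov: +$1,210.42 − $2,250.72 → -$1,125.36
  Dec: +$1,210.42 → $85.06
  Jan: +$1,210.42 → $1,295.48
  Feb: +$1,210.42 − $6,137.16 → -$3,631.26
  Mar: +$1,210.42 → -$2,420.84
  Apr: +$1,210.42 → -$1,210.42
  May: +$1,210.42 → $0.00
Lowest trial balance = -$3,631.26 (Feb)
Initial deposit = cushion − low point = $2,420.84 − (-$3,631.26) = $6,052.10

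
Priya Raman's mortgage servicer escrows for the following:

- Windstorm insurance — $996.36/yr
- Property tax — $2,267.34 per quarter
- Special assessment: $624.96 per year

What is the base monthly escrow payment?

Windstorm insurance: $996.36 annually
Property tax: $2,267.34 × 4 = $9,069.36 annually
Special assessment: $624.96 annually
Combined annual = $996.36 + $9,069.36 + $624.96 = $10,690.68
Monthly = $10,690.68 ÷ 12 = $890.89

$890.89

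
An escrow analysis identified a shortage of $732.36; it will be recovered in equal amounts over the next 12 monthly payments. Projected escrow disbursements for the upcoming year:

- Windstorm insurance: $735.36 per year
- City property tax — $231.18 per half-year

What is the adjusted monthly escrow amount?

$160.84

Windstorm insurance: $735.36/yr
City property tax: $231.18 × 2 = $462.36/yr
Combined annual = $1,197.72
Monthly = $1,197.72 / 12 = $99.81
Shortage spread = $732.36 / 12 = $61.03/mo
New monthly escrow = $99.81 + $61.03 = $160.84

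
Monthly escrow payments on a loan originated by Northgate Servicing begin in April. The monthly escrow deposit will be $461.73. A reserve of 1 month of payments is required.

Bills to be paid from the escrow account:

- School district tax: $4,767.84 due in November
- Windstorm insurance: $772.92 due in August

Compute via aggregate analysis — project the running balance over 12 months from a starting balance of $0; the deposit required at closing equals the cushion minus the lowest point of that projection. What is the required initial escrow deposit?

Cushion = 1 × $461.73 = $461.73
Trial balance (start $0, +$461.73 each month, − disbursements):
  Apr: +$461.73 → $461.73
  May: +$461.73 → $923.46
  Jun: +$461.73 → $1,385.19
  Jul: +$461.73 → $1,846.92
  Aug: +$461.73 − $772.92 → $1,535.73
  Sep: +$461.73 → $1,997.46
  Oct: +$461.73 → $2,459.19
  Nov: +$461.73 − $4,767.84 → -$1,846.92
  Dec: +$461.73 → -$1,385.19
  Jan: +$461.73 → -$923.46
  Feb: +$461.73 → -$461.73
  Mar: +$461.73 → $0.00
Lowest trial balance = -$1,846.92 (Nov)
Initial deposit = cushion − low point = $461.73 − (-$1,846.92) = $2,308.65

$2,308.65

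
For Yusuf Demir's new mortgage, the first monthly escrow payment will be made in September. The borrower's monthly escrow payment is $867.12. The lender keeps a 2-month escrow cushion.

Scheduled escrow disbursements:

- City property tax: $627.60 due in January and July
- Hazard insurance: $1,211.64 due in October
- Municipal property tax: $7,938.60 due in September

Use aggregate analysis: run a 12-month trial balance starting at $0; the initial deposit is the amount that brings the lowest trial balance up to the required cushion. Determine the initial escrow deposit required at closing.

$9,150.24

Cushion = 2 × $867.12 = $1,734.24
Trial balance (start $0, +$867.12 each month, − disbursements):
  Sep: +$867.12 − $7,938.60 → -$7,071.48
  Oct: +$867.12 − $1,211.64 → -$7,416.00
  Nov: +$867.12 → -$6,548.88
  Dec: +$867.12 → -$5,681.76
  Jan: +$867.12 − $627.60 → -$5,442.24
  Feb: +$867.12 → -$4,575.12
  Mar: +$867.12 → -$3,708.00
  Apr: +$867.12 → -$2,840.88
  May: +$867.12 → -$1,973.76
  Jun: +$867.12 → -$1,106.64
  Jul: +$867.12 − $627.60 → -$867.12
  Aug: +$867.12 → $0.00
Lowest trial balance = -$7,416.00 (Oct)
Initial deposit = cushion − low point = $1,734.24 − (-$7,416.00) = $9,150.24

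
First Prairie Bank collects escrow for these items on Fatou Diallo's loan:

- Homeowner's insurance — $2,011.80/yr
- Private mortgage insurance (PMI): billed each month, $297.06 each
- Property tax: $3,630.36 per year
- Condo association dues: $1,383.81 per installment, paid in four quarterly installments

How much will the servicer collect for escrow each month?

$1,228.51

Homeowner's insurance — $2,011.80
Private mortgage insurance (PMI) — $297.06 × 12 = $3,564.72
Property tax — $3,630.36
Condo association dues — $1,383.81 × 4 = $5,535.24
Total per year = $14,742.12
Monthly escrow = $14,742.12 ÷ 12 = $1,228.51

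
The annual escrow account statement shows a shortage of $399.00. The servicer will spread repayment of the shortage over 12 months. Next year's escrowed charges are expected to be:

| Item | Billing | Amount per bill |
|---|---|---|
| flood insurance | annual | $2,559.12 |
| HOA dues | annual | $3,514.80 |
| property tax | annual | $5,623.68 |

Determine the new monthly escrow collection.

Flood insurance: $2,559.12
HOA dues: $3,514.80
Property tax: $5,623.68
Annual escrow total = $2,559.12 + $3,514.80 + $5,623.68 = $11,697.60
Per month = $11,697.60 ÷ 12 = $974.80
Shortage per month = $399.00 ÷ 12 = $33.25
Adjusted monthly = $974.80 + $33.25 = $1,008.05

$1,008.05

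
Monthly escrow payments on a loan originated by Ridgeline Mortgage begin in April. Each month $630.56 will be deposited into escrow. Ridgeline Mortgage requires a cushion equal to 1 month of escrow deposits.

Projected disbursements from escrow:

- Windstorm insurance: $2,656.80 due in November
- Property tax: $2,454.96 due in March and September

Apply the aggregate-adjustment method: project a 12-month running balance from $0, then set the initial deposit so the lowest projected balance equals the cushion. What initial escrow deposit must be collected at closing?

$697.84

Cushion = 1 × $630.56 = $630.56
Trial balance (start $0, +$630.56 each month, − disbursements):
  Apr: +$630.56 → $630.56
  May: +$630.56 → $1,261.12
  Jun: +$630.56 → $1,891.68
  Jul: +$630.56 → $2,522.24
  Aug: +$630.56 → $3,152.80
  Sep: +$630.56 − $2,454.96 → $1,328.40
  Oct: +$630.56 → $1,958.96
  Nov: +$630.56 − $2,656.80 → -$67.28
  Dec: +$630.56 → $563.28
  Jan: +$630.56 → $1,193.84
  Feb: +$630.56 → $1,824.40
  Mar: +$630.56 − $2,454.96 → $0.00
Lowest trial balance = -$67.28 (Nov)
Initial deposit = cushion − low point = $630.56 − (-$67.28) = $697.84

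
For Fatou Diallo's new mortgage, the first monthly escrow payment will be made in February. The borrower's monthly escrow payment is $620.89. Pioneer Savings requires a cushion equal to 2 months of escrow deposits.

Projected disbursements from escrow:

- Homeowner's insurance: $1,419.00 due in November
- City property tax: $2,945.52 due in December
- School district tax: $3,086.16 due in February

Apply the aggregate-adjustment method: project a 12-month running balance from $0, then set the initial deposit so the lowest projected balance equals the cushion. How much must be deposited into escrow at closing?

Cushion = 2 × $620.89 = $1,241.78
Trial balance (start $0, +$620.89 each month, − disbursements):
  Feb: +$620.89 − $3,086.16 → -$2,465.27
  Mar: +$620.89 → -$1,844.38
  Apr: +$620.89 → -$1,223.49
  May: +$620.89 → -$602.60
  Jun: +$620.89 → $18.29
  Jul: +$620.89 → $639.18
  Aug: +$620.89 → $1,260.07
  Sep: +$620.89 → $1,880.96
  Oct: +$620.89 → $2,501.85
  Nov: +$620.89 − $1,419.00 → $1,703.74
  Dec: +$620.89 − $2,945.52 → -$620.89
  Jan: +$620.89 → $0.00
Lowest trial balance = -$2,465.27 (Feb)
Initial deposit = cushion − low point = $1,241.78 − (-$2,465.27) = $3,707.05

$3,707.05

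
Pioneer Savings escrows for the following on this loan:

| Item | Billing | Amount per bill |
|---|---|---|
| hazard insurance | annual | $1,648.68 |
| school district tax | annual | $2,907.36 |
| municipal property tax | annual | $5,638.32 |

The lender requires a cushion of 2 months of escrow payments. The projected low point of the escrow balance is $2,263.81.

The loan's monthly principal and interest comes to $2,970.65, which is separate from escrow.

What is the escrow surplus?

$564.75

Hazard insurance: $1,648.68 annually
School district tax: $2,907.36 annually
Municipal property tax: $5,638.32 annually
Yearly total = $1,648.68 + $2,907.36 + $5,638.32 = $10,194.36
Monthly = $10,194.36 ÷ 12 = $849.53
Required cushion = 2 × $849.53 = $1,699.06
Excess over cushion: $2,263.81 − $1,699.06 = $564.75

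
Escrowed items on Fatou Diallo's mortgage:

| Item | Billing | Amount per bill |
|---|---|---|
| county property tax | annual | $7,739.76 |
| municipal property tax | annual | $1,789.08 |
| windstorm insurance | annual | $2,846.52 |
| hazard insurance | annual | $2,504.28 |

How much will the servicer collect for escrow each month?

$1,239.97

County property tax = $7,739.76
Municipal property tax = $1,789.08
Windstorm insurance = $2,846.52
Hazard insurance = $2,504.28
Total annual escrow = $14,879.64
Base monthly escrow = $14,879.64 / 12 = $1,239.97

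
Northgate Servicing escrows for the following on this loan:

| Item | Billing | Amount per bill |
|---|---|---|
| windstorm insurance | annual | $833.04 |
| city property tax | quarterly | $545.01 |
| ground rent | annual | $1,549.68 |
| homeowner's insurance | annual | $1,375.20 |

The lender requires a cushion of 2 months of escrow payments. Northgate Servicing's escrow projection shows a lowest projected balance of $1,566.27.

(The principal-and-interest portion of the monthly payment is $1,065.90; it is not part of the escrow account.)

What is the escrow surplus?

Windstorm insurance: $833.04/yr
City property tax: $545.01 × 4 = $2,180.04/yr
Ground rent: $1,549.68/yr
Homeowner's insurance: $1,375.20/yr
Yearly total = $833.04 + $2,180.04 + $1,549.68 + $1,375.20 = $5,937.96
Per month = $5,937.96 / 12 = $494.83
Required reserve = 2 × $494.83 = $989.66
Surplus = $1,566.27 − $989.66 = $576.61

$576.61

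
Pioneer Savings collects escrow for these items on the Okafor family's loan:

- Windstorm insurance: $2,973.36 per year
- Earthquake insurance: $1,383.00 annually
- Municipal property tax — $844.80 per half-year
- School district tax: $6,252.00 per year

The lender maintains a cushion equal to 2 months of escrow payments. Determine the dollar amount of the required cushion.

Windstorm insurance — $2,973.36
Earthquake insurance — $1,383.00
Municipal property tax — $844.80 × 2 = $1,689.60
School district tax — $6,252.00
Total per year = $12,297.96
Monthly = $12,297.96 ÷ 12 = $1,024.83
Required cushion = 2 × $1,024.83 = $2,049.66

$2,049.66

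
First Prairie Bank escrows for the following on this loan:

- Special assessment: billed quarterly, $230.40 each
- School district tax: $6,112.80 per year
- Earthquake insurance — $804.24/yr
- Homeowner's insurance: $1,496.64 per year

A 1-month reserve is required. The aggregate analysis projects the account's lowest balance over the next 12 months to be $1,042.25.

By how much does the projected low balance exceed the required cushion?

Special assessment — $230.40 × 4 = $921.60
School district tax — $6,112.80
Earthquake insurance — $804.24
Homeowner's insurance — $1,496.64
Total per year = $921.60 + $6,112.80 + $804.24 + $1,496.64 = $9,335.28
Monthly = $9,335.28 ÷ 12 = $777.94
Required cushion = 1 × $777.94 = $777.94
Excess over cushion: $1,042.25 − $777.94 = $264.31

$264.31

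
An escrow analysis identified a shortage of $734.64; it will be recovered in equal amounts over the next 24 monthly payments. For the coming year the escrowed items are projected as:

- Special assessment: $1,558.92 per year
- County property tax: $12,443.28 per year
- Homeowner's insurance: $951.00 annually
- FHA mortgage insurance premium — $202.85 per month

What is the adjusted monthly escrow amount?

$1,479.56

Special assessment: $1,558.92/yr
County property tax: $12,443.28/yr
Homeowner's insurance: $951.00/yr
FHA mortgage insurance premium: $202.85 × 12 = $2,434.20/yr
Total per year = $1,558.92 + $12,443.28 + $951.00 + $2,434.20 = $17,387.40
Per month = $17,387.40 / 12 = $1,448.95
Shortage per month = $734.64 ÷ 24 = $30.61
New monthly escrow = $1,448.95 + $30.61 = $1,479.56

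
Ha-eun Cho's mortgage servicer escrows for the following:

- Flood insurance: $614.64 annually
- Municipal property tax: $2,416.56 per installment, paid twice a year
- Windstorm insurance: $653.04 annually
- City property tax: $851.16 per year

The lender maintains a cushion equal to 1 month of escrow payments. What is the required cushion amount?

Flood insurance: $614.64 per year
Municipal property tax: $2,416.56 × 2 = $4,833.12 per year
Windstorm insurance: $653.04 per year
City property tax: $851.16 per year
Yearly total = $614.64 + $4,833.12 + $653.04 + $851.16 = $6,951.96
Per month = $6,951.96 ÷ 12 = $579.33
Required cushion = 1 × $579.33 = $579.33

$579.33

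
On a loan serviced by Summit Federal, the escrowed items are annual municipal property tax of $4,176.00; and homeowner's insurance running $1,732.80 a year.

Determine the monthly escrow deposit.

$492.40

Municipal property tax — $4,176.00
Homeowner's insurance — $1,732.80
Combined annual = $5,908.80
Base monthly escrow = $5,908.80 / 12 = $492.40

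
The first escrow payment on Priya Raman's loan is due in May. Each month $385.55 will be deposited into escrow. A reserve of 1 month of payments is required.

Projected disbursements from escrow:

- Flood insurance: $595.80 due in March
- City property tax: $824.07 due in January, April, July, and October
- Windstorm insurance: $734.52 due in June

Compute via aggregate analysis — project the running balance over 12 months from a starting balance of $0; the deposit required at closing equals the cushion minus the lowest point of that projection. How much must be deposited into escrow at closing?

$787.49

Cushion = 1 × $385.55 = $385.55
Trial balance (start $0, +$385.55 each month, − disbursements):
  May: +$385.55 → $385.55
  Jun: +$385.55 − $734.52 → $36.58
  Jul: +$385.55 − $824.07 → -$401.94
  Aug: +$385.55 → -$16.39
  Sep: +$385.55 → $369.16
  Oct: +$385.55 − $824.07 → -$69.36
  Nov: +$385.55 → $316.19
  Dec: +$385.55 → $701.74
  Jan: +$385.55 − $824.07 → $263.22
  Feb: +$385.55 → $648.77
  Mar: +$385.55 − $595.80 → $438.52
  Apr: +$385.55 − $824.07 → $0.00
Lowest trial balance = -$401.94 (Jul)
Initial deposit = cushion − low point = $385.55 − (-$401.94) = $787.49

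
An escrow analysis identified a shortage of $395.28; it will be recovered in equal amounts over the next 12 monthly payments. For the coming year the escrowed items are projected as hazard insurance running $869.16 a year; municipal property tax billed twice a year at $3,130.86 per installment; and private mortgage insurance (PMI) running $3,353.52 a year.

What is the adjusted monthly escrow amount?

$906.64

Hazard insurance — $869.16 per year
Municipal property tax — $3,130.86 × 2 = $6,261.72 per year
Private mortgage insurance (PMI) — $3,353.52 per year
Annual escrow total = $869.16 + $6,261.72 + $3,353.52 = $10,484.40
Per month = $10,484.40 ÷ 12 = $873.70
Shortage per month = $395.28 / 12 = $32.94
Adjusted monthly = $873.70 + $32.94 = $906.64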